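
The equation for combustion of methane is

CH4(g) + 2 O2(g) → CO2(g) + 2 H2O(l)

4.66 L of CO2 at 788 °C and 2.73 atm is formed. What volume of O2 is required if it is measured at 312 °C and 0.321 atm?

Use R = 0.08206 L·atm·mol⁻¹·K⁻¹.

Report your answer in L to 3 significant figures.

n(CO2) = PV/RT = (2.73 × 4.66) / (0.08206 × 1061.15) = 0.1461 mol
n(O2) = (2/1) × 0.1461 = 0.2922 mol
V = nRT/P = 0.2922 × 0.08206 × 585.15 / 0.321 = 43.71 L

43.7 L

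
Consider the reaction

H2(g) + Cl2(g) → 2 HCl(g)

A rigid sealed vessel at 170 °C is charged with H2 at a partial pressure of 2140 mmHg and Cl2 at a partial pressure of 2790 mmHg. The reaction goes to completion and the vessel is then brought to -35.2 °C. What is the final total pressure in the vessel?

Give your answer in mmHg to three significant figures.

2650 mmHg

Because the vessel is rigid and T is held at 170 °C, work the stoichiometry in partial pressures (P_i = n_iRT/V).
P(Cl2) required for 2140 mmHg of H2 = (1/1) × 2140 = 2140 mmHg; available 2790 mmHg, so H2 is limiting.
P(Cl2) remaining = 2790 − (1/1) × 2140 = 650.0 mmHg
P(gaseous products) = (2)/1 × 2140 = 4280 mmHg
P_total at 170 °C = 650.0 + 4280 = 4930 mmHg
Scaling to -35.2 °C: P = 4930 × 237.95/443.15 = 2647 mmHg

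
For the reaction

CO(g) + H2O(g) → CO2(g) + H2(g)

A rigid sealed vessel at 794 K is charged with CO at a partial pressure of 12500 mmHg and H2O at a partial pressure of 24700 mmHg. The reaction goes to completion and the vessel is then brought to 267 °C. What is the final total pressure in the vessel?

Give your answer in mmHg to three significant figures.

25300 mmHg

With V and T fixed, P_i ∝ n_i, so the mole ratios apply directly to partial pressures at 794 K.
P(H2O) required for 12500 mmHg of CO = (1/1) × 12500 = 12500 mmHg; available 24700 mmHg, so CO is limiting.
P(H2O) remaining = 24700 − (1/1) × 12500 = 12200 mmHg
P(gaseous products) = (1+1)/1 × 12500 = 25000 mmHg
P_total at 794 K = 12200 + 25000 = 37200 mmHg
Scaling to 267 °C: P = 37200 × 540.15/794 = 25310 mmHg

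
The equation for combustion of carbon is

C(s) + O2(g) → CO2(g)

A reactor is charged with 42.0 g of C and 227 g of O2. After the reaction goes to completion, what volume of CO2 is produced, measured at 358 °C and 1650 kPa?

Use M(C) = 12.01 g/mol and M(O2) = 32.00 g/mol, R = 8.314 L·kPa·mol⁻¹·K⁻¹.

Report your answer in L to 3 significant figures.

11.1 L

n(C) = 42.0 / 12.01 = 3.497 mol
n(O2) = 227 / 32.00 = 7.094 mol
For 3.497 mol C, stoichiometry requires (1/1) × 3.497 = 3.497 mol O2; 7.094 mol is available, so C is limiting.
n(CO2) = (1/1) × 3.497 = 3.497 mol
V(CO2) = nRT/P = 3.497 × 8.314 × 631.15 / 1650 = 11.12 L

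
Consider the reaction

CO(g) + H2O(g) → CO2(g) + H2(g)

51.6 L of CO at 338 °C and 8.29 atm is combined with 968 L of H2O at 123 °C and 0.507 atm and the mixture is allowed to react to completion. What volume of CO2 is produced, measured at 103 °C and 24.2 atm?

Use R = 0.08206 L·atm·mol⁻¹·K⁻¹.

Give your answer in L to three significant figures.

10.9 L

n(CO) = PV/RT = (8.29 × 51.6) / (0.08206 × 611.15) = 8.530 mol
n(H2O) = PV/RT = (0.507 × 968) / (0.08206 × 396.15) = 15.10 mol
For 8.530 mol CO, stoichiometry requires (1/1) × 8.530 = 8.530 mol H2O; 15.10 mol is available, so CO is limiting.
n(CO2) = (1/1) × 8.530 = 8.530 mol
V(CO2) = nRT/P = 8.530 × 0.08206 × 376.15 / 24.2 = 10.88 L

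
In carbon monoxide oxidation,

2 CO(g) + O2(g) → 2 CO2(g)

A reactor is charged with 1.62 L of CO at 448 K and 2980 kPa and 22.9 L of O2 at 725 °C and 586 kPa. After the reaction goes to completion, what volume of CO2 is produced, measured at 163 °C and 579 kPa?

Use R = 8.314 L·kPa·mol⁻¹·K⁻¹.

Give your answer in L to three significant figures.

8.12 L

n(CO) = PV/RT = (2980 × 1.62) / (8.314 × 448) = 1.296 mol
n(O2) = PV/RT = (586 × 22.9) / (8.314 × 998.15) = 1.617 mol
For 1.296 mol CO, stoichiometry requires (1/2) × 1.296 = 0.6480 mol O2; 1.617 mol is available, so CO is limiting.
n(CO2) = (2/2) × 1.296 = 1.296 mol
V(CO2) = nRT/P = 1.296 × 8.314 × 436.15 / 579 = 8.117 L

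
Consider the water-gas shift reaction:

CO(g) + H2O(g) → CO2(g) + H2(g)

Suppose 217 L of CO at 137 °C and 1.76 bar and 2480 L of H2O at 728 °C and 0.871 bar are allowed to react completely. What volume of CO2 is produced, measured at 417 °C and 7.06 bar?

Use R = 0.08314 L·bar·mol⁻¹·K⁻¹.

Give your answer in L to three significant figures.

n(CO) = PV/RT = (1.76 × 217) / (0.08314 × 410.15) = 11.20 mol
n(H2O) = PV/RT = (0.871 × 2480) / (0.08314 × 1001.15) = 25.95 mol
For 11.20 mol CO, stoichiometry requires (1/1) × 11.20 = 11.20 mol H2O; 25.95 mol is available, so CO is limiting.
n(CO2) = (1/1) × 11.20 = 11.20 mol
V(CO2) = nRT/P = 11.20 × 0.08314 × 690.15 / 7.06 = 91.03 L

91.0 L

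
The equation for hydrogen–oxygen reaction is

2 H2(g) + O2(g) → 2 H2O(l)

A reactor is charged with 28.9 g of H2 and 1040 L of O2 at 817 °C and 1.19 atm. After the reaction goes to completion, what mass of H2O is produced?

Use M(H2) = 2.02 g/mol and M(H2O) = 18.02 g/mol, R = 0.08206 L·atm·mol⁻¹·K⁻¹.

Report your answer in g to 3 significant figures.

258 g

n(H2) = 28.9 / 2.02 = 14.31 mol
n(O2) = PV/RT = (1.19 × 1040) / (0.08206 × 1090.15) = 13.83 mol
For 14.31 mol H2, stoichiometry requires (1/2) × 14.31 = 7.155 mol O2; 13.83 mol is available, so H2 is limiting.
n(H2O) = (2/2) × 14.31 = 14.31 mol
m(H2O) = 14.31 × 18.02 = 257.9 g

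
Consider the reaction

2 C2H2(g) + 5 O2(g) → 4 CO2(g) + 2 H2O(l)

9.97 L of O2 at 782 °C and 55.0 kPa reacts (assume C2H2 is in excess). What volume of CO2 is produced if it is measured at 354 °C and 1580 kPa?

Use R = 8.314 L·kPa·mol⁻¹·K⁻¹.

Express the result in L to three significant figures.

0.165 L

n(O2) = PV/RT = (55.0 × 9.97) / (8.314 × 1055.15) = 0.06251 mol
n(CO2) = (4/5) × 0.06251 = 0.05001 mol
V = nRT/P = 0.05001 × 8.314 × 627.15 / 1580 = 0.1650 L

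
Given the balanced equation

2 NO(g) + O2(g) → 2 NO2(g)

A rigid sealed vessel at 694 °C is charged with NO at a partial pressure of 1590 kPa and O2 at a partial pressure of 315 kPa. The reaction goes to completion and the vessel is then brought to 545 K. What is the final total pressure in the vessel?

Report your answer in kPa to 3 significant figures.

At constant V, partial pressures at 694 °C are proportional to moles, so apply stoichiometry directly to pressures.
P(O2) required for 1590 kPa of NO = (1/2) × 1590 = 795.0 kPa; available 315 kPa, so O2 is limiting.
P(NO) remaining = 1590 − (2/1) × 315 = 960.0 kPa
P(gaseous products) = (2)/1 × 315 = 630.0 kPa
P_total at 694 °C = 960.0 + 630.0 = 1590 kPa
Scaling to 545 K: P = 1590 × 545/967.15 = 896.0 kPa

896 kPa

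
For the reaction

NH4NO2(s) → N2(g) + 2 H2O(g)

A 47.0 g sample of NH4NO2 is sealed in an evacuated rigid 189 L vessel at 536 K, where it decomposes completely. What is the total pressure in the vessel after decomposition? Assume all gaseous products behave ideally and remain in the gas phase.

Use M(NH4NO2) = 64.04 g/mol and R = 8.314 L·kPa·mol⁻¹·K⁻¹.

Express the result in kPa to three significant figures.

51.9 kPa

n(NH4NO2) = 47.0 / 64.04 = 0.7339 mol
n(gas produced) = (3/1) × 0.7339 = 2.202 mol
P = nRT/V = 2.202 × 8.314 × 536 / 189 = 51.92 kPa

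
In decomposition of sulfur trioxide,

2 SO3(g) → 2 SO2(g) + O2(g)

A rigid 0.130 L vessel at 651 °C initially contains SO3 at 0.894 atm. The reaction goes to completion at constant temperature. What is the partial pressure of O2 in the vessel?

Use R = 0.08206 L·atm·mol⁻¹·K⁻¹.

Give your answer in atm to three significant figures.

0.447 atm

n(SO3)₀ = PV/RT = (0.894 × 0.130) / (0.08206 × 924.15) = 0.001533 mol
n(O2) = (1/2) × 0.001533 = 0.0007665 mol
P(O2) = nRT/V = 0.0007665 × 0.08206 × 924.15 / 0.130 = 0.4471 atm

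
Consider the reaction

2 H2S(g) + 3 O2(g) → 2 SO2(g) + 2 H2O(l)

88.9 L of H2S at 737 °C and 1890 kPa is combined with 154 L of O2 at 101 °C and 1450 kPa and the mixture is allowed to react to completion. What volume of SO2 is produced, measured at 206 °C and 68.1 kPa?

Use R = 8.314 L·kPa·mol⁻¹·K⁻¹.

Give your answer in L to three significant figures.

1170 L

n(H2S) = PV/RT = (1890 × 88.9) / (8.314 × 1010.15) = 20.01 mol
n(O2) = PV/RT = (1450 × 154) / (8.314 × 374.15) = 71.78 mol
For 20.01 mol H2S, stoichiometry requires (3/2) × 20.01 = 30.02 mol O2; 71.78 mol is available, so H2S is limiting.
n(SO2) = (2/2) × 20.01 = 20.01 mol
V(SO2) = nRT/P = 20.01 × 8.314 × 479.15 / 68.1 = 1171 L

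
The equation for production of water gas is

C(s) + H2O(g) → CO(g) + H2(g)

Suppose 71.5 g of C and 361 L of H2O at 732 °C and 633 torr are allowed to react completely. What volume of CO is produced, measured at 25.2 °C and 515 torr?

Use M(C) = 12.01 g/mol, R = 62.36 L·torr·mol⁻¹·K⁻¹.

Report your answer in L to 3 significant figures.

132 L

n(C) = 71.5 / 12.01 = 5.953 mol
n(H2O) = PV/RT = (633 × 361) / (62.36 × 1005.15) = 3.646 mol
For 5.953 mol C, stoichiometry requires (1/1) × 5.953 = 5.953 mol H2O; 3.646 mol is available, so H2O is limiting.
n(CO) = (1/1) × 3.646 = 3.646 mol
V(CO) = nRT/P = 3.646 × 62.36 × 298.35 / 515 = 131.7 L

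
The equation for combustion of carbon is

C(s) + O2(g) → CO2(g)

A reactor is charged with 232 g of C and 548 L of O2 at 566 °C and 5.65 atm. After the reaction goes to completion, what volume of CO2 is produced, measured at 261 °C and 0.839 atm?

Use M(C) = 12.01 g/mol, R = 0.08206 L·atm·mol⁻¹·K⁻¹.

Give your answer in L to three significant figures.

n(C) = 232 / 12.01 = 19.32 mol
n(O2) = PV/RT = (5.65 × 548) / (0.08206 × 839.15) = 44.96 mol
For 19.32 mol C, stoichiometry requires (1/1) × 19.32 = 19.32 mol O2; 44.96 mol is available, so C is limiting.
n(CO2) = (1/1) × 19.32 = 19.32 mol
V(CO2) = nRT/P = 19.32 × 0.08206 × 534.15 / 0.839 = 1009 L

1010 L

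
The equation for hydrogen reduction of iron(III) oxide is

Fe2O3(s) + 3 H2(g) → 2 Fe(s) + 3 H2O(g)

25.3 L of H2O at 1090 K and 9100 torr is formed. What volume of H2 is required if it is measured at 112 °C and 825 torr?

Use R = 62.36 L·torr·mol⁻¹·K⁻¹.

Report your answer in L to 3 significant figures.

n(H2O) = PV/RT = (9100 × 25.3) / (62.36 × 1090) = 3.387 mol
n(H2) = (3/3) × 3.387 = 3.387 mol
V = nRT/P = 3.387 × 62.36 × 385.15 / 825 = 98.60 L

98.6 L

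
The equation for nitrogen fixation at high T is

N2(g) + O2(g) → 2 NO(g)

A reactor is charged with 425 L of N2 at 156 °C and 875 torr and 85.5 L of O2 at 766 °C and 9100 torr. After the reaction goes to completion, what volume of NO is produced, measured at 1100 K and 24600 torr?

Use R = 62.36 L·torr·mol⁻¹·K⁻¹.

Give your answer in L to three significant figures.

67.0 L

n(N2) = PV/RT = (875 × 425) / (62.36 × 429.15) = 13.90 mol
n(O2) = PV/RT = (9100 × 85.5) / (62.36 × 1039.15) = 12.01 mol
For 13.90 mol N2, stoichiometry requires (1/1) × 13.90 = 13.90 mol O2; 12.01 mol is available, so O2 is limiting.
n(NO) = (2/1) × 12.01 = 24.02 mol
V(NO) = nRT/P = 24.02 × 62.36 × 1100 / 24600 = 66.98 L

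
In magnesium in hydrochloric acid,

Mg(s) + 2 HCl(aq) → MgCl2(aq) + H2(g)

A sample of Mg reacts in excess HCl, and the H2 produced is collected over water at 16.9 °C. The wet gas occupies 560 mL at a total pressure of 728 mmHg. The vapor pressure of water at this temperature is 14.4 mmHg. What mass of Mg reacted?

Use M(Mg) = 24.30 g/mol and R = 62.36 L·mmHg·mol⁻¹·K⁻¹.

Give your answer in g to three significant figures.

P(H2) = 728 − 14.4 = 713.6 mmHg
n(H2) = PV/RT = (713.6 × 0.5600) / (62.36 × 290.05) = 0.02209 mol
n(Mg) = (1/1) × 0.02209 = 0.02209 mol
m(Mg) = 0.02209 × 24.30 = 0.5368 g

0.537 g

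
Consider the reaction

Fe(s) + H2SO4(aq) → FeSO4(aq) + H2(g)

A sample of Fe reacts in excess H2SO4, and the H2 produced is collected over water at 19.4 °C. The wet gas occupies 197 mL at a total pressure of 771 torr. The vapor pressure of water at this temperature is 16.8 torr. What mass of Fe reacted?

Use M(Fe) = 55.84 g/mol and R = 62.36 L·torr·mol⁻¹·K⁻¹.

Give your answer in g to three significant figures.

P(H2) = 771 − 16.8 = 754.2 torr
n(H2) = PV/RT = (754.2 × 0.1970) / (62.36 × 292.55) = 0.008144 mol
n(Fe) = (1/1) × 0.008144 = 0.008144 mol
m(Fe) = 0.008144 × 55.84 = 0.4548 g

0.455 g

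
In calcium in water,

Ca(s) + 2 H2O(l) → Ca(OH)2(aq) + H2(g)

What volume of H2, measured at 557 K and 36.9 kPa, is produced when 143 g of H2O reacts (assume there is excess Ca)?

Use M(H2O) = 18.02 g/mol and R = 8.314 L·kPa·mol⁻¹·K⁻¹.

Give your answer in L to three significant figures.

498 L

n(H2O) = 143.0 / 18.02 = 7.936 mol
n(H2) = (1/2) × 7.936 = 3.968 mol
V = nRT/P = 3.968 × 8.314 × 557 / 36.9 = 498.0 L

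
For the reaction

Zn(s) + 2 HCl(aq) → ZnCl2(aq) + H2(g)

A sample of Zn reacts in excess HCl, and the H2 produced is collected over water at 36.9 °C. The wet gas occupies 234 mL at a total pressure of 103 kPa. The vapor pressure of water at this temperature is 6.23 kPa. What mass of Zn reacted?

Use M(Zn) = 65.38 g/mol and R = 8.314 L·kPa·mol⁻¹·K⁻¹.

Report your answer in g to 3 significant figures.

P(H2) = 103 − 6.23 = 96.77 kPa
n(H2) = PV/RT = (96.77 × 0.2340) / (8.314 × 310.05) = 0.008784 mol
n(Zn) = (1/1) × 0.008784 = 0.008784 mol
m(Zn) = 0.008784 × 65.38 = 0.5743 g

0.574 g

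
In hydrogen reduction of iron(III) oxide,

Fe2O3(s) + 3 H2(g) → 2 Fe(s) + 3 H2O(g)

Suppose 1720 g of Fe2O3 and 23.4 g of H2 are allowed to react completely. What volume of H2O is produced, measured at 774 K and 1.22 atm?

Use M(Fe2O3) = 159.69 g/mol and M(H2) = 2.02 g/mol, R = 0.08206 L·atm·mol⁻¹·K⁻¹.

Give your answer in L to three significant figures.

603 L

n(Fe2O3) = 1720 / 159.69 = 10.77 mol
n(H2) = 23.4 / 2.02 = 11.58 mol
For 10.77 mol Fe2O3, stoichiometry requires (3/1) × 10.77 = 32.31 mol H2; 11.58 mol is available, so H2 is limiting.
n(H2O) = (3/3) × 11.58 = 11.58 mol
V(H2O) = nRT/P = 11.58 × 0.08206 × 774 / 1.22 = 602.9 L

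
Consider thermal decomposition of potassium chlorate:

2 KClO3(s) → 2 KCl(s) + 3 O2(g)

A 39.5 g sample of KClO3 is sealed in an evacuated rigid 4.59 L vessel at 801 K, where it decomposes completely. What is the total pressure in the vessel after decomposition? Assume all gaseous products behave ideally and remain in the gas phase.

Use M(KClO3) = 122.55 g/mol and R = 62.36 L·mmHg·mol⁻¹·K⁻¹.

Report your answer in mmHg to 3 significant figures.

5260 mmHg

n(KClO3) = 39.5 / 122.55 = 0.3223 mol
n(gas produced) = (3/2) × 0.3223 = 0.4834 mol
P = nRT/V = 0.4834 × 62.36 × 801 / 4.59 = 5261 mmHg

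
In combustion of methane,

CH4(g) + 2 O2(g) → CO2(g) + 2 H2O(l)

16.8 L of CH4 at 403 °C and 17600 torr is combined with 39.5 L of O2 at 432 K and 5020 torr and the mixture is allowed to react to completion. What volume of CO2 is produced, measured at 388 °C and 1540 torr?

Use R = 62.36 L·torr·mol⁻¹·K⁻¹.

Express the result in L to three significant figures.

98.5 L

n(CH4) = PV/RT = (17600 × 16.8) / (62.36 × 676.15) = 7.012 mol
n(O2) = PV/RT = (5020 × 39.5) / (62.36 × 432) = 7.361 mol
For 7.012 mol CH4, stoichiometry requires (2/1) × 7.012 = 14.02 mol O2; 7.361 mol is available, so O2 is limiting.
n(CO2) = (1/2) × 7.361 = 3.680 mol
V(CO2) = nRT/P = 3.680 × 62.36 × 661.15 / 1540 = 98.52 L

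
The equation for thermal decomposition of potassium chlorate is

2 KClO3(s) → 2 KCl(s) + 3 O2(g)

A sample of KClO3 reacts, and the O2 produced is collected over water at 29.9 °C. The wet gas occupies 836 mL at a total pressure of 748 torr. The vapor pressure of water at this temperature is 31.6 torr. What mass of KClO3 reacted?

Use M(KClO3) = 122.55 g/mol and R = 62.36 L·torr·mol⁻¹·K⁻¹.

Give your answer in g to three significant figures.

P(O2) = 748 − 31.6 = 716.4 torr
n(O2) = PV/RT = (716.4 × 0.8360) / (62.36 × 303.05) = 0.03169 mol
n(KClO3) = (2/3) × 0.03169 = 0.02113 mol
m(KClO3) = 0.02113 × 122.55 = 2.589 g

2.59 g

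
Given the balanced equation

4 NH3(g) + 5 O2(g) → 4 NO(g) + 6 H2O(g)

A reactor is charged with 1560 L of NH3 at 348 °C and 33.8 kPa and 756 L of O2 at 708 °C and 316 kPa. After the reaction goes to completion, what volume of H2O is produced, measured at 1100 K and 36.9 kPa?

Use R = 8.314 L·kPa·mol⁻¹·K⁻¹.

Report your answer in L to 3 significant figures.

3800 L

n(NH3) = PV/RT = (33.8 × 1560) / (8.314 × 621.15) = 10.21 mol
n(O2) = PV/RT = (316 × 756) / (8.314 × 981.15) = 29.29 mol
For 10.21 mol NH3, stoichiometry requires (5/4) × 10.21 = 12.76 mol O2; 29.29 mol is available, so NH3 is limiting.
n(H2O) = (6/4) × 10.21 = 15.32 mol
V(H2O) = nRT/P = 15.32 × 8.314 × 1100 / 36.9 = 3797 L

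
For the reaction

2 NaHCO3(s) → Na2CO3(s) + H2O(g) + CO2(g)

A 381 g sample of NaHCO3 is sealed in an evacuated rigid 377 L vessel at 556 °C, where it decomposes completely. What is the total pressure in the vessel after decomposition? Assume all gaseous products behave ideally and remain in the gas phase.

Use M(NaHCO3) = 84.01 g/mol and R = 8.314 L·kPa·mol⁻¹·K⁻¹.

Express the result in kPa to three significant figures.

82.9 kPa

n(NaHCO3) = 381 / 84.01 = 4.535 mol
n(gas produced) = (2/2) × 4.535 = 4.535 mol
P = nRT/V = 4.535 × 8.314 × 829.15 / 377 = 82.92 kPa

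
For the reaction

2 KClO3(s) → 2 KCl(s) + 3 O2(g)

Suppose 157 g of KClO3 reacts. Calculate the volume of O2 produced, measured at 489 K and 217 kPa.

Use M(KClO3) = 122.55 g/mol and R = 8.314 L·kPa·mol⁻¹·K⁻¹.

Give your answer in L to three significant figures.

36.0 L

n(KClO3) = 157.0 / 122.55 = 1.281 mol
n(O2) = (3/2) × 1.281 = 1.921 mol
V = nRT/P = 1.921 × 8.314 × 489 / 217 = 35.99 L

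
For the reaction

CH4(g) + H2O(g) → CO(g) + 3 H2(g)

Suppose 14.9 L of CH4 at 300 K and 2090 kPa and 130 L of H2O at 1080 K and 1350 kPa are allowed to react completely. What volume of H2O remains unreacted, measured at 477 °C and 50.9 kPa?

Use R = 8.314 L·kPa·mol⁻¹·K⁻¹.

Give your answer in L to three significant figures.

865 L

n(CH4) = PV/RT = (2090 × 14.9) / (8.314 × 300) = 12.49 mol
n(H2O) = PV/RT = (1350 × 130) / (8.314 × 1080) = 19.55 mol
For 12.49 mol CH4, stoichiometry requires (1/1) × 12.49 = 12.49 mol H2O; 19.55 mol is available, so CH4 is limiting.
n(H2O) consumed = (1/1) × 12.49 = 12.49 mol; remaining = 19.55 − 12.49 = 7.060 mol
V(H2O) = nRT/P = 7.060 × 8.314 × 750.15 / 50.9 = 865.1 L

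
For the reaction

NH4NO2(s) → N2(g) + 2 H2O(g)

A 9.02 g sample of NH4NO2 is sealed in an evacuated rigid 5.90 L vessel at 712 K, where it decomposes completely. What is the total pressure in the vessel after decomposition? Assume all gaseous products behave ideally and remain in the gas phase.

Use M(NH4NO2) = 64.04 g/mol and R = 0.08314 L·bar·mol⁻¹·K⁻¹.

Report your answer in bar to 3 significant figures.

4.24 bar

n(NH4NO2) = 9.02 / 64.04 = 0.1408 mol
n(gas produced) = (3/1) × 0.1408 = 0.4224 mol
P = nRT/V = 0.4224 × 0.08314 × 712 / 5.90 = 4.238 bar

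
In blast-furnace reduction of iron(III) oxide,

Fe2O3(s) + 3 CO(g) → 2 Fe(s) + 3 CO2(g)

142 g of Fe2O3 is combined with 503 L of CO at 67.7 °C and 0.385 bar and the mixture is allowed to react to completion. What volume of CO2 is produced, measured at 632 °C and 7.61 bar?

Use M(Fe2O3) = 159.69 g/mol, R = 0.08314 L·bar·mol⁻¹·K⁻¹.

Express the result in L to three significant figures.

26.4 L

n(Fe2O3) = 142 / 159.69 = 0.8892 mol
n(CO) = PV/RT = (0.385 × 503) / (0.08314 × 340.85) = 6.834 mol
For 0.8892 mol Fe2O3, stoichiometry requires (3/1) × 0.8892 = 2.668 mol CO; 6.834 mol is available, so Fe2O3 is limiting.
n(CO2) = (3/1) × 0.8892 = 2.668 mol
V(CO2) = nRT/P = 2.668 × 0.08314 × 905.15 / 7.61 = 26.38 L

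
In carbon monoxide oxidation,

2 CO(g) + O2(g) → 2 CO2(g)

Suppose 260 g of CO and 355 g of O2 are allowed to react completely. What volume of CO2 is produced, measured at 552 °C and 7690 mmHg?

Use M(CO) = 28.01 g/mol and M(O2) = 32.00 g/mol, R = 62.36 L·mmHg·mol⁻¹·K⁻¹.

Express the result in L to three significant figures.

62.1 L

n(CO) = 260 / 28.01 = 9.282 mol
n(O2) = 355 / 32.00 = 11.09 mol
For 9.282 mol CO, stoichiometry requires (1/2) × 9.282 = 4.641 mol O2; 11.09 mol is available, so CO is limiting.
n(CO2) = (2/2) × 9.282 = 9.282 mol
V(CO2) = nRT/P = 9.282 × 62.36 × 825.15 / 7690 = 62.11 L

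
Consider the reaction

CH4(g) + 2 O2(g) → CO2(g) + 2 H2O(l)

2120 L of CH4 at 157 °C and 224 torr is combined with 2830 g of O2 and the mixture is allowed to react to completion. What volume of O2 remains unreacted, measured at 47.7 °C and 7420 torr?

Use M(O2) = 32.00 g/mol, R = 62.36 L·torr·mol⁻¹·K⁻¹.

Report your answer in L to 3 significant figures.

143 L

n(CH4) = PV/RT = (224 × 2120) / (62.36 × 430.15) = 17.70 mol
n(O2) = 2830 / 32.00 = 88.44 mol
For 17.70 mol CH4, stoichiometry requires (2/1) × 17.70 = 35.40 mol O2; 88.44 mol is available, so CH4 is limiting.
n(O2) consumed = (2/1) × 17.70 = 35.40 mol; remaining = 88.44 − 35.40 = 53.04 mol
V(O2) = nRT/P = 53.04 × 62.36 × 320.85 / 7420 = 143.0 L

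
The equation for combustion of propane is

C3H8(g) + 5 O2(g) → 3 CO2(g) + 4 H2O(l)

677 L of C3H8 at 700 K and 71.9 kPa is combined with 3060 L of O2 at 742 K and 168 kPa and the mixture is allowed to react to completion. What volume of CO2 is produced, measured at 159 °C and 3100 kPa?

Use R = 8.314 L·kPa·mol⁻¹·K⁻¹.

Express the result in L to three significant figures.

n(C3H8) = PV/RT = (71.9 × 677) / (8.314 × 700) = 8.364 mol
n(O2) = PV/RT = (168 × 3060) / (8.314 × 742) = 83.33 mol
For 8.364 mol C3H8, stoichiometry requires (5/1) × 8.364 = 41.82 mol O2; 83.33 mol is available, so C3H8 is limiting.
n(CO2) = (3/1) × 8.364 = 25.09 mol
V(CO2) = nRT/P = 25.09 × 8.314 × 432.15 / 3100 = 29.08 L

29.1 L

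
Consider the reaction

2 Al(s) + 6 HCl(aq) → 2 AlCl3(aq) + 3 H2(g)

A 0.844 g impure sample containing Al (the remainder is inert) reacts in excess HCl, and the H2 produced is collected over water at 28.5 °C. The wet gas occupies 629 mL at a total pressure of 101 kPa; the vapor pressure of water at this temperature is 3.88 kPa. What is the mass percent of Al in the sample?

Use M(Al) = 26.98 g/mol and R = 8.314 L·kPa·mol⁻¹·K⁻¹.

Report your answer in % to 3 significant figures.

51.9 %

P(H2) = 101 − 3.88 = 97.12 kPa
n(H2) = PV/RT = (97.12 × 0.6290) / (8.314 × 301.65) = 0.02436 mol
n(Al) = (2/3) × 0.02436 = 0.01624 mol
m(Al) = 0.01624 × 26.98 = 0.4382 g
%Al = 0.4382 / 0.844 × 100 = 51.92%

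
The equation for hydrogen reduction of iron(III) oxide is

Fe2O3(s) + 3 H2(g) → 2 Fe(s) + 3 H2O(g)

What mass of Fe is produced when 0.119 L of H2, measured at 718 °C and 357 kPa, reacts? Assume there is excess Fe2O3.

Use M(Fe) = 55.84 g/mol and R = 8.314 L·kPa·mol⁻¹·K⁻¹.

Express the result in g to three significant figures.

n(H2) = PV/RT = (357 × 0.119) / (8.314 × 991.15) = 0.005155 mol
n(Fe) = (2/3) × 0.005155 = 0.003437 mol
m(Fe) = 0.003437 × 55.84 = 0.1919 g

0.192 g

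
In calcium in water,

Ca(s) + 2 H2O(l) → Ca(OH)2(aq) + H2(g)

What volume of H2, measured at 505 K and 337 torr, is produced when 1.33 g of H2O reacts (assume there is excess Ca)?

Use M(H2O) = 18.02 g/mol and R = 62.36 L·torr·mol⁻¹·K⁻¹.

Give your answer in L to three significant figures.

n(H2O) = 1.330 / 18.02 = 0.07381 mol
n(H2) = (1/2) × 0.07381 = 0.03691 mol
V = nRT/P = 0.03691 × 62.36 × 505 / 337 = 3.449 L

3.45 L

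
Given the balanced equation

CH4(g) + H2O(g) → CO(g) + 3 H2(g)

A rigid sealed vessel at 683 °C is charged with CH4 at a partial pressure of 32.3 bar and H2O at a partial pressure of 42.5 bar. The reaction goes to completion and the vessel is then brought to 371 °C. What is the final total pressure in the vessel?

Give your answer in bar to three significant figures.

93.9 bar

At constant V, partial pressures at 683 °C are proportional to moles, so apply stoichiometry directly to pressures.
P(H2O) required for 32.3 bar of CH4 = (1/1) × 32.3 = 32.30 bar; available 42.5 bar, so CH4 is limiting.
P(H2O) remaining = 42.5 − (1/1) × 32.3 = 10.20 bar
P(gaseous products) = (1+3)/1 × 32.3 = 129.2 bar
P_total at 683 °C = 10.20 + 129.2 = 139.4 bar
Scaling to 371 °C: P = 139.4 × 644.15/956.15 = 93.91 bar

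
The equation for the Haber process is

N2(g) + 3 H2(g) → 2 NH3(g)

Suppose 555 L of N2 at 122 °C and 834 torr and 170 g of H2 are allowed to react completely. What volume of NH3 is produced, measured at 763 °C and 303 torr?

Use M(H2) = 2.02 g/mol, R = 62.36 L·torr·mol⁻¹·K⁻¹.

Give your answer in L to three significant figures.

8010 L

n(N2) = PV/RT = (834 × 555) / (62.36 × 395.15) = 18.78 mol
n(H2) = 170 / 2.02 = 84.16 mol
For 18.78 mol N2, stoichiometry requires (3/1) × 18.78 = 56.34 mol H2; 84.16 mol is available, so N2 is limiting.
n(NH3) = (2/1) × 18.78 = 37.56 mol
V(NH3) = nRT/P = 37.56 × 62.36 × 1036.15 / 303 = 8010 L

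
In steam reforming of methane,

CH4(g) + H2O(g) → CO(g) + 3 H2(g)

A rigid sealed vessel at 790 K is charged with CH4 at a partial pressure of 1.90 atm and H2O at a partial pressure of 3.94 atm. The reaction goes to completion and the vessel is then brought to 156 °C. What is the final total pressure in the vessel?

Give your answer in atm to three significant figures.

Because the vessel is rigid and T is held at 790 K, work the stoichiometry in partial pressures (P_i = n_iRT/V).
P(H2O) required for 1.90 atm of CH4 = (1/1) × 1.90 = 1.900 atm; available 3.94 atm, so CH4 is limiting.
P(H2O) remaining = 3.94 − (1/1) × 1.90 = 2.040 atm
P(gaseous products) = (1+3)/1 × 1.90 = 7.600 atm
P_total at 790 K = 2.040 + 7.600 = 9.640 atm
Scaling to 156 °C: P = 9.640 × 429.15/790 = 5.237 atm

5.24 atm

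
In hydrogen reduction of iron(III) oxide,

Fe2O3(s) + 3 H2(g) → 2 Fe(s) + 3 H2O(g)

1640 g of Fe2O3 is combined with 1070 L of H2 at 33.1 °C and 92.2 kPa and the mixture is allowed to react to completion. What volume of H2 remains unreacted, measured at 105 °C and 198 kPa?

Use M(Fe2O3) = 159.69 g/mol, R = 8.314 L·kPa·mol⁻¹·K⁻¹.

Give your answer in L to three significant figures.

126 L

n(Fe2O3) = 1640 / 159.69 = 10.27 mol
n(H2) = PV/RT = (92.2 × 1070) / (8.314 × 306.25) = 38.75 mol
For 10.27 mol Fe2O3, stoichiometry requires (3/1) × 10.27 = 30.81 mol H2; 38.75 mol is available, so Fe2O3 is limiting.
n(H2) consumed = (3/1) × 10.27 = 30.81 mol; remaining = 38.75 − 30.81 = 7.940 mol
V(H2) = nRT/P = 7.940 × 8.314 × 378.15 / 198 = 126.1 L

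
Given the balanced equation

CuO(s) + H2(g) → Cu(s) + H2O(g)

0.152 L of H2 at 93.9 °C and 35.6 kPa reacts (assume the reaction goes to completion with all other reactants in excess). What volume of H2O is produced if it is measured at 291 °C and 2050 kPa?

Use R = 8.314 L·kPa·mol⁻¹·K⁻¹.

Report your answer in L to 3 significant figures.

0.00406 L

n(H2) = PV/RT = (35.6 × 0.152) / (8.314 × 367.05) = 0.001773 mol
n(H2O) = (1/1) × 0.001773 = 0.001773 mol
V = nRT/P = 0.001773 × 8.314 × 564.15 / 2050 = 0.004057 L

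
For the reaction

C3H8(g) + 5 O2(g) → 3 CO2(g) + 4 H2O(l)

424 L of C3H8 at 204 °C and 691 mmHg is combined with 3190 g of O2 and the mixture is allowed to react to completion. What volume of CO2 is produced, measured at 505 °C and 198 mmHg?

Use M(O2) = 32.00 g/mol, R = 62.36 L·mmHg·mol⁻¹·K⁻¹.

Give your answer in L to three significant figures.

7240 L

n(C3H8) = PV/RT = (691 × 424) / (62.36 × 477.15) = 9.847 mol
n(O2) = 3190 / 32.00 = 99.69 mol
For 9.847 mol C3H8, stoichiometry requires (5/1) × 9.847 = 49.23 mol O2; 99.69 mol is available, so C3H8 is limiting.
n(CO2) = (3/1) × 9.847 = 29.54 mol
V(CO2) = nRT/P = 29.54 × 62.36 × 778.15 / 198 = 7240 L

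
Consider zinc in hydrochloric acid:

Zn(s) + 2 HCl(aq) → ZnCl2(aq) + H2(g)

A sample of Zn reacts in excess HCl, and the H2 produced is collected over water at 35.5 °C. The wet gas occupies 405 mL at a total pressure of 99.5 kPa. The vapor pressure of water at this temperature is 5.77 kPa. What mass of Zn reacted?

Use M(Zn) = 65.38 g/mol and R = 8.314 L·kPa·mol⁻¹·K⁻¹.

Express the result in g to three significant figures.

0.967 g

P(H2) = 99.5 − 5.77 = 93.73 kPa
n(H2) = PV/RT = (93.73 × 0.4050) / (8.314 × 308.65) = 0.01479 mol
n(Zn) = (1/1) × 0.01479 = 0.01479 mol
m(Zn) = 0.01479 × 65.38 = 0.9670 g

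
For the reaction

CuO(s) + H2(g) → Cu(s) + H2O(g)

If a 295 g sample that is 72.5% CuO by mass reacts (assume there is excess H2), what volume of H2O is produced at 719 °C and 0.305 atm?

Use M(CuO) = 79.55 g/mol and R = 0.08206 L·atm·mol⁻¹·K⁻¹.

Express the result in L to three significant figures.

mass of CuO = 295 × 72.5/100 = 213.9 g
n(CuO) = 213.9 / 79.55 = 2.689 mol
n(H2O) = (1/1) × 2.689 = 2.689 mol
V = nRT/P = 2.689 × 0.08206 × 992.15 / 0.305 = 717.8 L

718 L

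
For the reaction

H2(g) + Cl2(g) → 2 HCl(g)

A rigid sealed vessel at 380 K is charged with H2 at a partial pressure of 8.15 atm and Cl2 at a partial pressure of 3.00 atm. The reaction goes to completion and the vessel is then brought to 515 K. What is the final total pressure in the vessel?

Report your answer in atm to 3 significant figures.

With V and T fixed, P_i ∝ n_i, so the mole ratios apply directly to partial pressures at 380 K.
P(Cl2) required for 8.15 atm of H2 = (1/1) × 8.15 = 8.150 atm; available 3.00 atm, so Cl2 is limiting.
P(H2) remaining = 8.15 − (1/1) × 3.00 = 5.150 atm
P(gaseous products) = (2)/1 × 3.00 = 6.000 atm
P_total at 380 K = 5.150 + 6.000 = 11.15 atm
Scaling to 515 K: P = 11.15 × 515/380 = 15.11 atm

15.1 atm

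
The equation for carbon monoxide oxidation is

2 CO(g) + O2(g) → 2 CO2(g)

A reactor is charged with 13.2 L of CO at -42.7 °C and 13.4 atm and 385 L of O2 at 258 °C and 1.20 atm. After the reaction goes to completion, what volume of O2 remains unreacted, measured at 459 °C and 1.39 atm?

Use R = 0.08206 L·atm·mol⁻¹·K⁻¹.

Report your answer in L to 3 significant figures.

256 L

n(CO) = PV/RT = (13.4 × 13.2) / (0.08206 × 230.45) = 9.353 mol
n(O2) = PV/RT = (1.20 × 385) / (0.08206 × 531.15) = 10.60 mol
For 9.353 mol CO, stoichiometry requires (1/2) × 9.353 = 4.676 mol O2; 10.60 mol is available, so CO is limiting.
n(O2) consumed = (1/2) × 9.353 = 4.676 mol; remaining = 10.60 − 4.676 = 5.924 mol
V(O2) = nRT/P = 5.924 × 0.08206 × 732.15 / 1.39 = 256.1 L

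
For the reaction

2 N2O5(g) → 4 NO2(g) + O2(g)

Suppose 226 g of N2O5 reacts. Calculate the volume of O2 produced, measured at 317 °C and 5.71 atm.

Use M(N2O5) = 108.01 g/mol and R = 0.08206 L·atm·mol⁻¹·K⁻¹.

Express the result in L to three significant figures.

8.87 L

n(N2O5) = 226.0 / 108.01 = 2.092 mol
n(O2) = (1/2) × 2.092 = 1.046 mol
V = nRT/P = 1.046 × 0.08206 × 590.15 / 5.71 = 8.871 L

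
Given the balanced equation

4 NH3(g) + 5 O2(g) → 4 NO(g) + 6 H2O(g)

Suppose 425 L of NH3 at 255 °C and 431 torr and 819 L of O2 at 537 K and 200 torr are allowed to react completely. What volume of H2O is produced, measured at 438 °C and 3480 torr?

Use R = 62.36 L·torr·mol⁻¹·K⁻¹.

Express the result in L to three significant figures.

74.8 L

n(NH3) = PV/RT = (431 × 425) / (62.36 × 528.15) = 5.562 mol
n(O2) = PV/RT = (200 × 819) / (62.36 × 537) = 4.891 mol
For 5.562 mol NH3, stoichiometry requires (5/4) × 5.562 = 6.953 mol O2; 4.891 mol is available, so O2 is limiting.
n(H2O) = (6/5) × 4.891 = 5.869 mol
V(H2O) = nRT/P = 5.869 × 62.36 × 711.15 / 3480 = 74.79 L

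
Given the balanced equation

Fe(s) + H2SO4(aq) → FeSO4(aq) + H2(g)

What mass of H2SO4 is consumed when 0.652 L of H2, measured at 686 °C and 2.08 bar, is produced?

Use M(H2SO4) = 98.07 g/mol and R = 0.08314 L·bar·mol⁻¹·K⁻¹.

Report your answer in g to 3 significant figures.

1.67 g

n(H2) = PV/RT = (2.08 × 0.652) / (0.08314 × 959.15) = 0.01701 mol
n(H2SO4) = (1/1) × 0.01701 = 0.01701 mol
m(H2SO4) = 0.01701 × 98.07 = 1.668 g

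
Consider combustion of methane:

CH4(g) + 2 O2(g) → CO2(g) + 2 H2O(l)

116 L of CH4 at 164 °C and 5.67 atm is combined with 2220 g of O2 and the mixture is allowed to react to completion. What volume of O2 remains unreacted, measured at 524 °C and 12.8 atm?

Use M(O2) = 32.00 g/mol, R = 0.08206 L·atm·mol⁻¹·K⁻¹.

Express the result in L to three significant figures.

n(CH4) = PV/RT = (5.67 × 116) / (0.08206 × 437.15) = 18.33 mol
n(O2) = 2220 / 32.00 = 69.38 mol
For 18.33 mol CH4, stoichiometry requires (2/1) × 18.33 = 36.66 mol O2; 69.38 mol is available, so CH4 is limiting.
n(O2) consumed = (2/1) × 18.33 = 36.66 mol; remaining = 69.38 − 36.66 = 32.72 mol
V(O2) = nRT/P = 32.72 × 0.08206 × 797.15 / 12.8 = 167.2 L

167 L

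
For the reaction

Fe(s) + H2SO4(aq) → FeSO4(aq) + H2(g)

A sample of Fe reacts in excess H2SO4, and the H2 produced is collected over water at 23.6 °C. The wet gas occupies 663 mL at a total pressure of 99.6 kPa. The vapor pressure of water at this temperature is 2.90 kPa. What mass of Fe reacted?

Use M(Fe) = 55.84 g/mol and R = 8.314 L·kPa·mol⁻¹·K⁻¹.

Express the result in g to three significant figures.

P(H2) = 99.6 − 2.90 = 96.70 kPa
n(H2) = PV/RT = (96.70 × 0.6630) / (8.314 × 296.75) = 0.02599 mol
n(Fe) = (1/1) × 0.02599 = 0.02599 mol
m(Fe) = 0.02599 × 55.84 = 1.451 g

1.45 g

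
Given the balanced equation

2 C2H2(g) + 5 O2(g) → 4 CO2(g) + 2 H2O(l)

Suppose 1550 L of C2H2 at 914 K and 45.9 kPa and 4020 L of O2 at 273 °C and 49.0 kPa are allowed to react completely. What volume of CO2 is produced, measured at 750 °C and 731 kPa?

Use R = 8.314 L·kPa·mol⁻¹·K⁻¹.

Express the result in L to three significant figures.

n(C2H2) = PV/RT = (45.9 × 1550) / (8.314 × 914) = 9.362 mol
n(O2) = PV/RT = (49.0 × 4020) / (8.314 × 546.15) = 43.38 mol
For 9.362 mol C2H2, stoichiometry requires (5/2) × 9.362 = 23.41 mol O2; 43.38 mol is available, so C2H2 is limiting.
n(CO2) = (4/2) × 9.362 = 18.72 mol
V(CO2) = nRT/P = 18.72 × 8.314 × 1023.15 / 731 = 217.8 L

218 L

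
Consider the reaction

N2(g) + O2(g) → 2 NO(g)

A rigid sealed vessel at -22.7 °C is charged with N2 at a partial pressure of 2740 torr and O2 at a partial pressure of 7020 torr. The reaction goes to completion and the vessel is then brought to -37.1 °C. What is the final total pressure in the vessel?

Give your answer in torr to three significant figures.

9200 torr

At constant V, partial pressures at -22.7 °C are proportional to moles, so apply stoichiometry directly to pressures.
P(O2) required for 2740 torr of N2 = (1/1) × 2740 = 2740 torr; available 7020 torr, so N2 is limiting.
P(O2) remaining = 7020 − (1/1) × 2740 = 4280 torr
P(gaseous products) = (2)/1 × 2740 = 5480 torr
P_total at -22.7 °C = 4280 + 5480 = 9760 torr
Scaling to -37.1 °C: P = 9760 × 236.05/250.45 = 9199 torr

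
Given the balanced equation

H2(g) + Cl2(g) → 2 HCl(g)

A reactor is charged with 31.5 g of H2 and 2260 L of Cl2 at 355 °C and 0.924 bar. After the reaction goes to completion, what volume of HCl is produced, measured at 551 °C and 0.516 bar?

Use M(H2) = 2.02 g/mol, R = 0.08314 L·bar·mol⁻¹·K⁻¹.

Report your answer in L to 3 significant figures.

4140 L

n(H2) = 31.5 / 2.02 = 15.59 mol
n(Cl2) = PV/RT = (0.924 × 2260) / (0.08314 × 628.15) = 39.99 mol
For 15.59 mol H2, stoichiometry requires (1/1) × 15.59 = 15.59 mol Cl2; 39.99 mol is available, so H2 is limiting.
n(HCl) = (2/1) × 15.59 = 31.18 mol
V(HCl) = nRT/P = 31.18 × 0.08314 × 824.15 / 0.516 = 4140 L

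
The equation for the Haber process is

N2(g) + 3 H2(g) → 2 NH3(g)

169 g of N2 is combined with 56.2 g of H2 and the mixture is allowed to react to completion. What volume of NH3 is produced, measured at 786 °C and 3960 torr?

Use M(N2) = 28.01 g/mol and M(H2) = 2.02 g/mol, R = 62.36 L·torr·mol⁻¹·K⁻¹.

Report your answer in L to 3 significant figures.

201 L

n(N2) = 169 / 28.01 = 6.034 mol
n(H2) = 56.2 / 2.02 = 27.82 mol
For 6.034 mol N2, stoichiometry requires (3/1) × 6.034 = 18.10 mol H2; 27.82 mol is available, so N2 is limiting.
n(NH3) = (2/1) × 6.034 = 12.07 mol
V(NH3) = nRT/P = 12.07 × 62.36 × 1059.15 / 3960 = 201.3 L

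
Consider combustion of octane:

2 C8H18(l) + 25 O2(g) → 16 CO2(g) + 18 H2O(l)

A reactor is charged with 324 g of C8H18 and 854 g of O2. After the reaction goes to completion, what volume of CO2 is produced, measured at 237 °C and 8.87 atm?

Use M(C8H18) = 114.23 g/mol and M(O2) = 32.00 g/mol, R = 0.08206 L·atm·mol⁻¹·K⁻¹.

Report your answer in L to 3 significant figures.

n(C8H18) = 324 / 114.23 = 2.836 mol
n(O2) = 854 / 32.00 = 26.69 mol
For 2.836 mol C8H18, stoichiometry requires (25/2) × 2.836 = 35.45 mol O2; 26.69 mol is available, so O2 is limiting.
n(CO2) = (16/25) × 26.69 = 17.08 mol
V(CO2) = nRT/P = 17.08 × 0.08206 × 510.15 / 8.87 = 80.61 L

80.6 L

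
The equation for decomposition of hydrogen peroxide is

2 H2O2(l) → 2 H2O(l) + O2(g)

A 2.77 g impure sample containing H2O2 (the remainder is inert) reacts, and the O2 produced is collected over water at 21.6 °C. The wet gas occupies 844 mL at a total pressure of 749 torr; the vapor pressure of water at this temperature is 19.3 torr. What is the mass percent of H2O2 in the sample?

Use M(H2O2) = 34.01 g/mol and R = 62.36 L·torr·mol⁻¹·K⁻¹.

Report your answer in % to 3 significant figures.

P(O2) = 749 − 19.3 = 729.7 torr
n(O2) = PV/RT = (729.7 × 0.8440) / (62.36 × 294.75) = 0.03351 mol
n(H2O2) = (2/1) × 0.03351 = 0.06702 mol
m(H2O2) = 0.06702 × 34.01 = 2.279 g
%H2O2 = 2.279 / 2.77 × 100 = 82.27%

82.3 %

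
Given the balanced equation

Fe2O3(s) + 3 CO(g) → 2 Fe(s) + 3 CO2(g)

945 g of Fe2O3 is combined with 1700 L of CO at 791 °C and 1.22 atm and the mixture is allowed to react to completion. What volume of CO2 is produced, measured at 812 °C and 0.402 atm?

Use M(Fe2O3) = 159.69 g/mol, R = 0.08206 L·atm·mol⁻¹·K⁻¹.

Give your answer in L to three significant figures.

n(Fe2O3) = 945 / 159.69 = 5.918 mol
n(CO) = PV/RT = (1.22 × 1700) / (0.08206 × 1064.15) = 23.75 mol
For 5.918 mol Fe2O3, stoichiometry requires (3/1) × 5.918 = 17.75 mol CO; 23.75 mol is available, so Fe2O3 is limiting.
n(CO2) = (3/1) × 5.918 = 17.75 mol
V(CO2) = nRT/P = 17.75 × 0.08206 × 1085.15 / 0.402 = 3932 L

3930 L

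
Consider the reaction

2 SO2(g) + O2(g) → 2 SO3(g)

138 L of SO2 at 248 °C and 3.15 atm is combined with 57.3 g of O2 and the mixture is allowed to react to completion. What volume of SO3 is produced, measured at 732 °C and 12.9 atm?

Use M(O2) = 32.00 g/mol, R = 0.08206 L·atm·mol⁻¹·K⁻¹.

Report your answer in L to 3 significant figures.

22.9 L

n(SO2) = PV/RT = (3.15 × 138) / (0.08206 × 521.15) = 10.16 mol
n(O2) = 57.3 / 32.00 = 1.791 mol
For 10.16 mol SO2, stoichiometry requires (1/2) × 10.16 = 5.080 mol O2; 1.791 mol is available, so O2 is limiting.
n(SO3) = (2/1) × 1.791 = 3.582 mol
V(SO3) = nRT/P = 3.582 × 0.08206 × 1005.15 / 12.9 = 22.90 L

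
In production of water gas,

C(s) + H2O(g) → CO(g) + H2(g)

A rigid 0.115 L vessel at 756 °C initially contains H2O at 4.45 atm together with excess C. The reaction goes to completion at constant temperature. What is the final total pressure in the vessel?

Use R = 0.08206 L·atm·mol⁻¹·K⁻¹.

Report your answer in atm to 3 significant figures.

At constant T and V, P ∝ n(gas): 1 mol gas → 2 mol gas.
P_final = (2/1) × 4.45 = 8.900 atm

8.90 atm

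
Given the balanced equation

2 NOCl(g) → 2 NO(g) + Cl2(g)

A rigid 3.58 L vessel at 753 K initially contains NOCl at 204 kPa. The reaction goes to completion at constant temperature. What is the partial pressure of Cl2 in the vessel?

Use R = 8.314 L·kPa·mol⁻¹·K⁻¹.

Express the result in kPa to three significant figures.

n(NOCl)₀ = PV/RT = (204 × 3.58) / (8.314 × 753) = 0.1167 mol
n(Cl2) = (1/2) × 0.1167 = 0.05835 mol
P(Cl2) = nRT/V = 0.05835 × 8.314 × 753 / 3.58 = 102.0 kPa

102 kPa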